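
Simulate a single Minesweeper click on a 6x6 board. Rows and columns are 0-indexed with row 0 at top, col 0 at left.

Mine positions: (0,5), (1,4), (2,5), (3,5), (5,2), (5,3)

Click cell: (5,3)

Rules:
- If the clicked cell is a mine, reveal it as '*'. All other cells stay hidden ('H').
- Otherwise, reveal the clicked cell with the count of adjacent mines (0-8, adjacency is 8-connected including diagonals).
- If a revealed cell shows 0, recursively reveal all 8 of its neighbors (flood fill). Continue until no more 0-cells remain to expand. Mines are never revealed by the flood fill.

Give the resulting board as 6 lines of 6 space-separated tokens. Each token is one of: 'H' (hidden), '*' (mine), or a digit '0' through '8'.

H H H H H H
H H H H H H
H H H H H H
H H H H H H
H H H H H H
H H H * H H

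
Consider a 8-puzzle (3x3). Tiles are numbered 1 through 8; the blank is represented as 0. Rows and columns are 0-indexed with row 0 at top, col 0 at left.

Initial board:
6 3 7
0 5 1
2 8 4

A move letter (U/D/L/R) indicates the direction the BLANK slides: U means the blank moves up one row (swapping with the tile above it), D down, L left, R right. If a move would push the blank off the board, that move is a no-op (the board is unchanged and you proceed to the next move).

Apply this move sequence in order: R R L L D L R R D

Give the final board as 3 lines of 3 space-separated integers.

After move 1 (R):
6 3 7
5 0 1
2 8 4

After move 2 (R):
6 3 7
5 1 0
2 8 4

After move 3 (L):
6 3 7
5 0 1
2 8 4

After move 4 (L):
6 3 7
0 5 1
2 8 4

After move 5 (D):
6 3 7
2 5 1
0 8 4

After move 6 (L):
6 3 7
2 5 1
0 8 4

After move 7 (R):
6 3 7
2 5 1
8 0 4

After move 8 (R):
6 3 7
2 5 1
8 4 0

After move 9 (D):
6 3 7
2 5 1
8 4 0

Answer: 6 3 7
2 5 1
8 4 0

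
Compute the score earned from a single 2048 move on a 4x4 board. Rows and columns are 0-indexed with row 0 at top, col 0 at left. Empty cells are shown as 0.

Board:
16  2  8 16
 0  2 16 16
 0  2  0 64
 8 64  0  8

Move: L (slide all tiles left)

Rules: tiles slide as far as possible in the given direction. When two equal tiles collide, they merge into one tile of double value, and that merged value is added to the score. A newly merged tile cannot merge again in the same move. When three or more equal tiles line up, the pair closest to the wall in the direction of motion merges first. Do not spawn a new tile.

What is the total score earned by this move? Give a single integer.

Answer: 32

Derivation:
Slide left:
row 0: [16, 2, 8, 16] -> [16, 2, 8, 16]  score +0 (running 0)
row 1: [0, 2, 16, 16] -> [2, 32, 0, 0]  score +32 (running 32)
row 2: [0, 2, 0, 64] -> [2, 64, 0, 0]  score +0 (running 32)
row 3: [8, 64, 0, 8] -> [8, 64, 8, 0]  score +0 (running 32)
Board after move:
16  2  8 16
 2 32  0  0
 2 64  0  0
 8 64  8  0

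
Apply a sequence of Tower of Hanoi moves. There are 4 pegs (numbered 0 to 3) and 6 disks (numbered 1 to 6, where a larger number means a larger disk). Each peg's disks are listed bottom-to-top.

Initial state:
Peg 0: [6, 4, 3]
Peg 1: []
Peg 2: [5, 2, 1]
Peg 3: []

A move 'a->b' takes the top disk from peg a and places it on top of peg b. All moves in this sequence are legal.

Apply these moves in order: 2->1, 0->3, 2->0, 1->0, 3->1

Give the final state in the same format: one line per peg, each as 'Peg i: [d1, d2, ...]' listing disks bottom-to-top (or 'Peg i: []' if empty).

Answer: Peg 0: [6, 4, 2, 1]
Peg 1: [3]
Peg 2: [5]
Peg 3: []

Derivation:
After move 1 (2->1):
Peg 0: [6, 4, 3]
Peg 1: [1]
Peg 2: [5, 2]
Peg 3: []

After move 2 (0->3):
Peg 0: [6, 4]
Peg 1: [1]
Peg 2: [5, 2]
Peg 3: [3]

After move 3 (2->0):
Peg 0: [6, 4, 2]
Peg 1: [1]
Peg 2: [5]
Peg 3: [3]

After move 4 (1->0):
Peg 0: [6, 4, 2, 1]
Peg 1: []
Peg 2: [5]
Peg 3: [3]

After move 5 (3->1):
Peg 0: [6, 4, 2, 1]
Peg 1: [3]
Peg 2: [5]
Peg 3: []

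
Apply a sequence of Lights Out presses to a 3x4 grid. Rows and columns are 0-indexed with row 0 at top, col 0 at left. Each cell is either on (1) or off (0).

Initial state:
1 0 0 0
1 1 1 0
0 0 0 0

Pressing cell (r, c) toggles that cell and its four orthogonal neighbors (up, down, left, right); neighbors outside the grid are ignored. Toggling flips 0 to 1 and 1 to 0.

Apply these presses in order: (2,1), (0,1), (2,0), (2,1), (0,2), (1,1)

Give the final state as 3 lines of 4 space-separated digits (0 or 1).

After press 1 at (2,1):
1 0 0 0
1 0 1 0
1 1 1 0

After press 2 at (0,1):
0 1 1 0
1 1 1 0
1 1 1 0

After press 3 at (2,0):
0 1 1 0
0 1 1 0
0 0 1 0

After press 4 at (2,1):
0 1 1 0
0 0 1 0
1 1 0 0

After press 5 at (0,2):
0 0 0 1
0 0 0 0
1 1 0 0

After press 6 at (1,1):
0 1 0 1
1 1 1 0
1 0 0 0

Answer: 0 1 0 1
1 1 1 0
1 0 0 0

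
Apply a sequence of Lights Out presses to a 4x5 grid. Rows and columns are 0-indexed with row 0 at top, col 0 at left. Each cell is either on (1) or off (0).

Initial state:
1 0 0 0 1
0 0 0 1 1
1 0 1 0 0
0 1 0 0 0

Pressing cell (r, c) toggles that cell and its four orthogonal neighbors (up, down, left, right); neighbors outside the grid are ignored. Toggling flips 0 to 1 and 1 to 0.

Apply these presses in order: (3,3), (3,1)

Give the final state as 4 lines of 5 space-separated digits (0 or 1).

After press 1 at (3,3):
1 0 0 0 1
0 0 0 1 1
1 0 1 1 0
0 1 1 1 1

After press 2 at (3,1):
1 0 0 0 1
0 0 0 1 1
1 1 1 1 0
1 0 0 1 1

Answer: 1 0 0 0 1
0 0 0 1 1
1 1 1 1 0
1 0 0 1 1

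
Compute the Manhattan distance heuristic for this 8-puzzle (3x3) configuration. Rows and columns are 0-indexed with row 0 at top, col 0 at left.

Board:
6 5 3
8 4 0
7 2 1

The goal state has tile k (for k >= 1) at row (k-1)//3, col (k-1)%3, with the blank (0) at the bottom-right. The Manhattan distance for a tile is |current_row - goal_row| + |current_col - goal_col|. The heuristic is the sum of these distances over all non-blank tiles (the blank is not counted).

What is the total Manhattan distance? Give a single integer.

Answer: 13

Derivation:
Tile 6: (0,0)->(1,2) = 3
Tile 5: (0,1)->(1,1) = 1
Tile 3: (0,2)->(0,2) = 0
Tile 8: (1,0)->(2,1) = 2
Tile 4: (1,1)->(1,0) = 1
Tile 7: (2,0)->(2,0) = 0
Tile 2: (2,1)->(0,1) = 2
Tile 1: (2,2)->(0,0) = 4
Sum: 3 + 1 + 0 + 2 + 1 + 0 + 2 + 4 = 13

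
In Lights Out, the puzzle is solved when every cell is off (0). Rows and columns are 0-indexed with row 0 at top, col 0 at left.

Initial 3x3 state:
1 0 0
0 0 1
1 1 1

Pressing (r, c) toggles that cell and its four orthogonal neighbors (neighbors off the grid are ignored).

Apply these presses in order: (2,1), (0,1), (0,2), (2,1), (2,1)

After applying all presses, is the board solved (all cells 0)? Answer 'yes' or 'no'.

Answer: yes

Derivation:
After press 1 at (2,1):
1 0 0
0 1 1
0 0 0

After press 2 at (0,1):
0 1 1
0 0 1
0 0 0

After press 3 at (0,2):
0 0 0
0 0 0
0 0 0

After press 4 at (2,1):
0 0 0
0 1 0
1 1 1

After press 5 at (2,1):
0 0 0
0 0 0
0 0 0

Lights still on: 0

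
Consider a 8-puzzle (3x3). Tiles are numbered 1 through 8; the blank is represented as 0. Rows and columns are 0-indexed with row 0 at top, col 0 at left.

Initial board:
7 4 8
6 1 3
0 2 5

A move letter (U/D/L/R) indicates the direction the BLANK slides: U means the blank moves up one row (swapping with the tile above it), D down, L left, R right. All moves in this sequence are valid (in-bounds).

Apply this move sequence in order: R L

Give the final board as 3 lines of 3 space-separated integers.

Answer: 7 4 8
6 1 3
0 2 5

Derivation:
After move 1 (R):
7 4 8
6 1 3
2 0 5

After move 2 (L):
7 4 8
6 1 3
0 2 5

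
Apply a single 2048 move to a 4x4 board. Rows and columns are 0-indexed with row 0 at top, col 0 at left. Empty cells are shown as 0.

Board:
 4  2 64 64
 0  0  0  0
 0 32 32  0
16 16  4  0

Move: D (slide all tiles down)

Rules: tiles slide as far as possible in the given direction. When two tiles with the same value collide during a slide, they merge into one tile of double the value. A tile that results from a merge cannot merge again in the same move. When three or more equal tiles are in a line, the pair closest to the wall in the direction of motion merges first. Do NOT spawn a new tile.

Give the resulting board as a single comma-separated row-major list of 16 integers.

Slide down:
col 0: [4, 0, 0, 16] -> [0, 0, 4, 16]
col 1: [2, 0, 32, 16] -> [0, 2, 32, 16]
col 2: [64, 0, 32, 4] -> [0, 64, 32, 4]
col 3: [64, 0, 0, 0] -> [0, 0, 0, 64]

Answer: 0, 0, 0, 0, 0, 2, 64, 0, 4, 32, 32, 0, 16, 16, 4, 64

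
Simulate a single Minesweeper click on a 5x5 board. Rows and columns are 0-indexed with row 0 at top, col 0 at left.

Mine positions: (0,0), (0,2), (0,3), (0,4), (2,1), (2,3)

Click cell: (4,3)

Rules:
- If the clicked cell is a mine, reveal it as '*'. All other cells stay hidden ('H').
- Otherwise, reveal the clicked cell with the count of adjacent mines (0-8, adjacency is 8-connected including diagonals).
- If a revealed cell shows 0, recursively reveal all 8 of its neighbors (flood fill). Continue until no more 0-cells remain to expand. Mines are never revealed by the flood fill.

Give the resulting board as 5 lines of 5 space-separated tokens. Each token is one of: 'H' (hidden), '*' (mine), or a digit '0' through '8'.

H H H H H
H H H H H
H H H H H
1 1 2 1 1
0 0 0 0 0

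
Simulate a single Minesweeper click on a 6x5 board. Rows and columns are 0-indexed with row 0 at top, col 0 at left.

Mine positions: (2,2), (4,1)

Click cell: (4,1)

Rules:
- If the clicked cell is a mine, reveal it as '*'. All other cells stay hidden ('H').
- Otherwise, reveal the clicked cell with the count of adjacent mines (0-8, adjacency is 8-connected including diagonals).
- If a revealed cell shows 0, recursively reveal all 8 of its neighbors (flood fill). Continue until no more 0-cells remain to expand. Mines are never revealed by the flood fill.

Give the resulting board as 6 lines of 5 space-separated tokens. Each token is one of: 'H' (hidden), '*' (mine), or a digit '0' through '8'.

H H H H H
H H H H H
H H H H H
H H H H H
H * H H H
H H H H H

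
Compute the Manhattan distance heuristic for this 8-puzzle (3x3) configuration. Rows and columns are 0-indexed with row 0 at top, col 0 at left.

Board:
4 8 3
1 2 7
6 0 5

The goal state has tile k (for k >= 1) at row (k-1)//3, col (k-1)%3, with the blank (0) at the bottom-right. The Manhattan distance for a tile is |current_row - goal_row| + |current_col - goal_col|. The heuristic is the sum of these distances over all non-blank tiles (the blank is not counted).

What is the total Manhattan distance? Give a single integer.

Answer: 13

Derivation:
Tile 4: (0,0)->(1,0) = 1
Tile 8: (0,1)->(2,1) = 2
Tile 3: (0,2)->(0,2) = 0
Tile 1: (1,0)->(0,0) = 1
Tile 2: (1,1)->(0,1) = 1
Tile 7: (1,2)->(2,0) = 3
Tile 6: (2,0)->(1,2) = 3
Tile 5: (2,2)->(1,1) = 2
Sum: 1 + 2 + 0 + 1 + 1 + 3 + 3 + 2 = 13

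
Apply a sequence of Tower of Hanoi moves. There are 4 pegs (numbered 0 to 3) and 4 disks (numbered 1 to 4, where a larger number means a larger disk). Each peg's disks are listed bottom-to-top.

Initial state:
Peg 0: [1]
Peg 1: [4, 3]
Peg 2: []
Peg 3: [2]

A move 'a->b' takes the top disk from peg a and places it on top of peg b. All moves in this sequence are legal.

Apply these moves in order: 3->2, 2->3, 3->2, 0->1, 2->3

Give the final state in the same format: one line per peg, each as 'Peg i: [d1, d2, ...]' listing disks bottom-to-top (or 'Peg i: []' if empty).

After move 1 (3->2):
Peg 0: [1]
Peg 1: [4, 3]
Peg 2: [2]
Peg 3: []

After move 2 (2->3):
Peg 0: [1]
Peg 1: [4, 3]
Peg 2: []
Peg 3: [2]

After move 3 (3->2):
Peg 0: [1]
Peg 1: [4, 3]
Peg 2: [2]
Peg 3: []

After move 4 (0->1):
Peg 0: []
Peg 1: [4, 3, 1]
Peg 2: [2]
Peg 3: []

After move 5 (2->3):
Peg 0: []
Peg 1: [4, 3, 1]
Peg 2: []
Peg 3: [2]

Answer: Peg 0: []
Peg 1: [4, 3, 1]
Peg 2: []
Peg 3: [2]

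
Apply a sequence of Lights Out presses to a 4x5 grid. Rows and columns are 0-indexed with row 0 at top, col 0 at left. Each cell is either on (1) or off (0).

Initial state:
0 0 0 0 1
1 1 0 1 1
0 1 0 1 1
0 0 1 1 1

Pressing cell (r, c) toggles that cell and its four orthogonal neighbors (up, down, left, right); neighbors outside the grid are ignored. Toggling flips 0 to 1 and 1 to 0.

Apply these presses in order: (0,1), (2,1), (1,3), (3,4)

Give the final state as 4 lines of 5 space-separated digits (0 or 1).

After press 1 at (0,1):
1 1 1 0 1
1 0 0 1 1
0 1 0 1 1
0 0 1 1 1

After press 2 at (2,1):
1 1 1 0 1
1 1 0 1 1
1 0 1 1 1
0 1 1 1 1

After press 3 at (1,3):
1 1 1 1 1
1 1 1 0 0
1 0 1 0 1
0 1 1 1 1

After press 4 at (3,4):
1 1 1 1 1
1 1 1 0 0
1 0 1 0 0
0 1 1 0 0

Answer: 1 1 1 1 1
1 1 1 0 0
1 0 1 0 0
0 1 1 0 0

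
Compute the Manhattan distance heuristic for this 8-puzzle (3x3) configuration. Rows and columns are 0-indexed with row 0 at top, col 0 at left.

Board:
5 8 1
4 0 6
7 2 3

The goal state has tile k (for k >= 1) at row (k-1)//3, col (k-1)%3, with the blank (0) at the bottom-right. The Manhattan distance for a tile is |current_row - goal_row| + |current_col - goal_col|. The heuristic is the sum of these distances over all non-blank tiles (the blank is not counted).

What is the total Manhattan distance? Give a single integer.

Answer: 10

Derivation:
Tile 5: at (0,0), goal (1,1), distance |0-1|+|0-1| = 2
Tile 8: at (0,1), goal (2,1), distance |0-2|+|1-1| = 2
Tile 1: at (0,2), goal (0,0), distance |0-0|+|2-0| = 2
Tile 4: at (1,0), goal (1,0), distance |1-1|+|0-0| = 0
Tile 6: at (1,2), goal (1,2), distance |1-1|+|2-2| = 0
Tile 7: at (2,0), goal (2,0), distance |2-2|+|0-0| = 0
Tile 2: at (2,1), goal (0,1), distance |2-0|+|1-1| = 2
Tile 3: at (2,2), goal (0,2), distance |2-0|+|2-2| = 2
Sum: 2 + 2 + 2 + 0 + 0 + 0 + 2 + 2 = 10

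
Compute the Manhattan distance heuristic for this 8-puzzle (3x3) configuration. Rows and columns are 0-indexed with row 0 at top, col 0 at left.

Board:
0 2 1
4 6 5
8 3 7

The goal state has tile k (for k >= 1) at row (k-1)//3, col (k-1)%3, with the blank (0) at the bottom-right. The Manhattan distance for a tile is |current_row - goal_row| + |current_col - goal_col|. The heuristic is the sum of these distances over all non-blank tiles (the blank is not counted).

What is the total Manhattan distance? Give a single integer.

Tile 2: (0,1)->(0,1) = 0
Tile 1: (0,2)->(0,0) = 2
Tile 4: (1,0)->(1,0) = 0
Tile 6: (1,1)->(1,2) = 1
Tile 5: (1,2)->(1,1) = 1
Tile 8: (2,0)->(2,1) = 1
Tile 3: (2,1)->(0,2) = 3
Tile 7: (2,2)->(2,0) = 2
Sum: 0 + 2 + 0 + 1 + 1 + 1 + 3 + 2 = 10

Answer: 10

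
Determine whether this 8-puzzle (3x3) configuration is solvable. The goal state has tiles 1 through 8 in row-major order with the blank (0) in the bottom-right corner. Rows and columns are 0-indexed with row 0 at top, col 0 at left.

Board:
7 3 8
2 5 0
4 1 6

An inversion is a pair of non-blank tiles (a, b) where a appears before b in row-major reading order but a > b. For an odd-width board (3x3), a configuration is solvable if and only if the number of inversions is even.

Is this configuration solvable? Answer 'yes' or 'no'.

Answer: no

Derivation:
Inversions (pairs i<j in row-major order where tile[i] > tile[j] > 0): 17
17 is odd, so the puzzle is not solvable.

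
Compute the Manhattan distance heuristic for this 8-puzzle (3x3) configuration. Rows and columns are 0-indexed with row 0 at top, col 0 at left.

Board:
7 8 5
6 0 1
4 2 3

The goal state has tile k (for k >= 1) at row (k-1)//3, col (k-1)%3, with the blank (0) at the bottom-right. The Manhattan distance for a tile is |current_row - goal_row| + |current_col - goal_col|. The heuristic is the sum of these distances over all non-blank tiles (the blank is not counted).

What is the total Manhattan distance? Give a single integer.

Answer: 16

Derivation:
Tile 7: (0,0)->(2,0) = 2
Tile 8: (0,1)->(2,1) = 2
Tile 5: (0,2)->(1,1) = 2
Tile 6: (1,0)->(1,2) = 2
Tile 1: (1,2)->(0,0) = 3
Tile 4: (2,0)->(1,0) = 1
Tile 2: (2,1)->(0,1) = 2
Tile 3: (2,2)->(0,2) = 2
Sum: 2 + 2 + 2 + 2 + 3 + 1 + 2 + 2 = 16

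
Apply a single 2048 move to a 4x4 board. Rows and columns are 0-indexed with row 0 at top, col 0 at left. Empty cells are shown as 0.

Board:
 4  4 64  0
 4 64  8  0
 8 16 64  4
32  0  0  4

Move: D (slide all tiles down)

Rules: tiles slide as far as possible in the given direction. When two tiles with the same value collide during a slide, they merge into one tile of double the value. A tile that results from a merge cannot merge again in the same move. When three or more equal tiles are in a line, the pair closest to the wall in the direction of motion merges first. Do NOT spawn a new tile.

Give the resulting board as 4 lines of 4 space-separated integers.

Answer:  0  0  0  0
 8  4 64  0
 8 64  8  0
32 16 64  8

Derivation:
Slide down:
col 0: [4, 4, 8, 32] -> [0, 8, 8, 32]
col 1: [4, 64, 16, 0] -> [0, 4, 64, 16]
col 2: [64, 8, 64, 0] -> [0, 64, 8, 64]
col 3: [0, 0, 4, 4] -> [0, 0, 0, 8]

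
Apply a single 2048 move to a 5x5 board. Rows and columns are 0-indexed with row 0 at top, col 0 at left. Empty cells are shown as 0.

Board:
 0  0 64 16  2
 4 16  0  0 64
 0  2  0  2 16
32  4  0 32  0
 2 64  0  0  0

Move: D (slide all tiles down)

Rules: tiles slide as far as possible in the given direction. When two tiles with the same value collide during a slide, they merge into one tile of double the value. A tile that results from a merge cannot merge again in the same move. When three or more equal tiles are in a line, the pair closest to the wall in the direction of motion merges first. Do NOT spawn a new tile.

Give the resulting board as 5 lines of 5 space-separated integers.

Slide down:
col 0: [0, 4, 0, 32, 2] -> [0, 0, 4, 32, 2]
col 1: [0, 16, 2, 4, 64] -> [0, 16, 2, 4, 64]
col 2: [64, 0, 0, 0, 0] -> [0, 0, 0, 0, 64]
col 3: [16, 0, 2, 32, 0] -> [0, 0, 16, 2, 32]
col 4: [2, 64, 16, 0, 0] -> [0, 0, 2, 64, 16]

Answer:  0  0  0  0  0
 0 16  0  0  0
 4  2  0 16  2
32  4  0  2 64
 2 64 64 32 16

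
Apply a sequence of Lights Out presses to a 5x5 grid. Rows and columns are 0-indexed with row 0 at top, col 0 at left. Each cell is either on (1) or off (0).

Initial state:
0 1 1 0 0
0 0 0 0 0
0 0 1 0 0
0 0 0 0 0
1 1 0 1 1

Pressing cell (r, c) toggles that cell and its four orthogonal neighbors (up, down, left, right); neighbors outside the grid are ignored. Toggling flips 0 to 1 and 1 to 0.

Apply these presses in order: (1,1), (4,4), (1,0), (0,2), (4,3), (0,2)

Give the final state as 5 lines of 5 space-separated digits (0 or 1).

Answer: 1 0 1 0 0
0 0 1 0 0
1 1 1 0 0
0 0 0 1 1
1 1 1 1 1

Derivation:
After press 1 at (1,1):
0 0 1 0 0
1 1 1 0 0
0 1 1 0 0
0 0 0 0 0
1 1 0 1 1

After press 2 at (4,4):
0 0 1 0 0
1 1 1 0 0
0 1 1 0 0
0 0 0 0 1
1 1 0 0 0

After press 3 at (1,0):
1 0 1 0 0
0 0 1 0 0
1 1 1 0 0
0 0 0 0 1
1 1 0 0 0

After press 4 at (0,2):
1 1 0 1 0
0 0 0 0 0
1 1 1 0 0
0 0 0 0 1
1 1 0 0 0

After press 5 at (4,3):
1 1 0 1 0
0 0 0 0 0
1 1 1 0 0
0 0 0 1 1
1 1 1 1 1

After press 6 at (0,2):
1 0 1 0 0
0 0 1 0 0
1 1 1 0 0
0 0 0 1 1
1 1 1 1 1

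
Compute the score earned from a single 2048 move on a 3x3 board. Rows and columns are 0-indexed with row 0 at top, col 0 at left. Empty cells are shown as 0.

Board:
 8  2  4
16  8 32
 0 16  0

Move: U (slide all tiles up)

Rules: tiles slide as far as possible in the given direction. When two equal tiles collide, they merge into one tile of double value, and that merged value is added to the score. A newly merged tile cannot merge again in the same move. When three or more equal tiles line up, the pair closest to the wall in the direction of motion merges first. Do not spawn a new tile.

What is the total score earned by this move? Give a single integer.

Answer: 0

Derivation:
Slide up:
col 0: [8, 16, 0] -> [8, 16, 0]  score +0 (running 0)
col 1: [2, 8, 16] -> [2, 8, 16]  score +0 (running 0)
col 2: [4, 32, 0] -> [4, 32, 0]  score +0 (running 0)
Board after move:
 8  2  4
16  8 32
 0 16  0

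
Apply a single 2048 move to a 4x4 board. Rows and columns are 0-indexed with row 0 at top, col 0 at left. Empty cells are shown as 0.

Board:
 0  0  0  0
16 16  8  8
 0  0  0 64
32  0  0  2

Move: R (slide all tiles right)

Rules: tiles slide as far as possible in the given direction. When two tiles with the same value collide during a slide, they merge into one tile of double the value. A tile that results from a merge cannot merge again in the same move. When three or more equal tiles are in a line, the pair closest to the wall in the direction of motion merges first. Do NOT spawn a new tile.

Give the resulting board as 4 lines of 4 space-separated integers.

Answer:  0  0  0  0
 0  0 32 16
 0  0  0 64
 0  0 32  2

Derivation:
Slide right:
row 0: [0, 0, 0, 0] -> [0, 0, 0, 0]
row 1: [16, 16, 8, 8] -> [0, 0, 32, 16]
row 2: [0, 0, 0, 64] -> [0, 0, 0, 64]
row 3: [32, 0, 0, 2] -> [0, 0, 32, 2]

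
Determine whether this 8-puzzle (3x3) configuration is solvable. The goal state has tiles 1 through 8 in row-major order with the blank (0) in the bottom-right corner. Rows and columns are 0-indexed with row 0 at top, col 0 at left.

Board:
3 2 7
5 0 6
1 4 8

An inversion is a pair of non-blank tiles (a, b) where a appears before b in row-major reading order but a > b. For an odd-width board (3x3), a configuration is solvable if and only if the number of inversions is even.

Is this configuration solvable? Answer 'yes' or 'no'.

Answer: no

Derivation:
Inversions (pairs i<j in row-major order where tile[i] > tile[j] > 0): 11
11 is odd, so the puzzle is not solvable.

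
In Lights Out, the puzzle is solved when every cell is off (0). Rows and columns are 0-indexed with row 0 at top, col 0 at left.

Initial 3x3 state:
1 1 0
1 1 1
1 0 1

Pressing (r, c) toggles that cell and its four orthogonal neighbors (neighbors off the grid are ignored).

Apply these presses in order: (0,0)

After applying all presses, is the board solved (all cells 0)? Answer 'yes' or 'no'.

Answer: no

Derivation:
After press 1 at (0,0):
0 0 0
0 1 1
1 0 1

Lights still on: 4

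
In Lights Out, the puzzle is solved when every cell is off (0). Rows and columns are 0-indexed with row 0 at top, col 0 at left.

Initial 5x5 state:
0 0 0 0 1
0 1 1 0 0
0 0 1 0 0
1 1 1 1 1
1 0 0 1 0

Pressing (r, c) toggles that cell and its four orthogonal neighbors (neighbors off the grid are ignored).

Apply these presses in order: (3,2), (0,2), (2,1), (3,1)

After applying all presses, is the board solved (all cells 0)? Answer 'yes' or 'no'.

Answer: no

Derivation:
After press 1 at (3,2):
0 0 0 0 1
0 1 1 0 0
0 0 0 0 0
1 0 0 0 1
1 0 1 1 0

After press 2 at (0,2):
0 1 1 1 1
0 1 0 0 0
0 0 0 0 0
1 0 0 0 1
1 0 1 1 0

After press 3 at (2,1):
0 1 1 1 1
0 0 0 0 0
1 1 1 0 0
1 1 0 0 1
1 0 1 1 0

After press 4 at (3,1):
0 1 1 1 1
0 0 0 0 0
1 0 1 0 0
0 0 1 0 1
1 1 1 1 0

Lights still on: 12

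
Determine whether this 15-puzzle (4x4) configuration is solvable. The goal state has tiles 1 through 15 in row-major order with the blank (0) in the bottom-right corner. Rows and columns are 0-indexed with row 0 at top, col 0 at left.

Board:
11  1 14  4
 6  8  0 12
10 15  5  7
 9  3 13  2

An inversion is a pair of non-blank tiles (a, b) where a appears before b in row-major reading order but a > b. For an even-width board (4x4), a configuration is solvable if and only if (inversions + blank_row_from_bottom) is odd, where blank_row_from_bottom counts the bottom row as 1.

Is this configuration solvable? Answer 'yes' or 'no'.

Answer: no

Derivation:
Inversions: 55
Blank is in row 1 (0-indexed from top), which is row 3 counting from the bottom (bottom = 1).
55 + 3 = 58, which is even, so the puzzle is not solvable.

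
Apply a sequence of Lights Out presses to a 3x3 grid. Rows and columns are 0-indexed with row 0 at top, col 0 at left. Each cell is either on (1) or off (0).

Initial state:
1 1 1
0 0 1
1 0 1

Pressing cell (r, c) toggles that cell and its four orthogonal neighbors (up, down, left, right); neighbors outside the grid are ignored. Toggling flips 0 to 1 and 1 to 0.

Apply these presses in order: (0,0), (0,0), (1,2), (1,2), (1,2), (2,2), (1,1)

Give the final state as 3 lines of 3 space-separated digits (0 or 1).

Answer: 1 0 0
1 0 0
1 0 1

Derivation:
After press 1 at (0,0):
0 0 1
1 0 1
1 0 1

After press 2 at (0,0):
1 1 1
0 0 1
1 0 1

After press 3 at (1,2):
1 1 0
0 1 0
1 0 0

After press 4 at (1,2):
1 1 1
0 0 1
1 0 1

After press 5 at (1,2):
1 1 0
0 1 0
1 0 0

After press 6 at (2,2):
1 1 0
0 1 1
1 1 1

After press 7 at (1,1):
1 0 0
1 0 0
1 0 1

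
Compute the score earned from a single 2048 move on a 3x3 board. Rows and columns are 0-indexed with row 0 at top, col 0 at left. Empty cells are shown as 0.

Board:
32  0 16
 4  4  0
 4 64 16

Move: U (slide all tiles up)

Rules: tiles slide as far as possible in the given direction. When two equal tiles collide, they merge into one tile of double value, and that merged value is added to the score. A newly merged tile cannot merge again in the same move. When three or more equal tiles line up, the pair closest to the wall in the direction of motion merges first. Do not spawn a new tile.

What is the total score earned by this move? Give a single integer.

Slide up:
col 0: [32, 4, 4] -> [32, 8, 0]  score +8 (running 8)
col 1: [0, 4, 64] -> [4, 64, 0]  score +0 (running 8)
col 2: [16, 0, 16] -> [32, 0, 0]  score +32 (running 40)
Board after move:
32  4 32
 8 64  0
 0  0  0

Answer: 40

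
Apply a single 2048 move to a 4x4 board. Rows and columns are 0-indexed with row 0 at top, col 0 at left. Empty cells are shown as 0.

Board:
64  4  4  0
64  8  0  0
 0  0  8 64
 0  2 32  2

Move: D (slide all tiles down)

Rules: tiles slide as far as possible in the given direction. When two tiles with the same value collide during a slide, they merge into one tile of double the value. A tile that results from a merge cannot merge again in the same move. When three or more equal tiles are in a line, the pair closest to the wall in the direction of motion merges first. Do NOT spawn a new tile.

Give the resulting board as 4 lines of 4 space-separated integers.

Answer:   0   0   0   0
  0   4   4   0
  0   8   8  64
128   2  32   2

Derivation:
Slide down:
col 0: [64, 64, 0, 0] -> [0, 0, 0, 128]
col 1: [4, 8, 0, 2] -> [0, 4, 8, 2]
col 2: [4, 0, 8, 32] -> [0, 4, 8, 32]
col 3: [0, 0, 64, 2] -> [0, 0, 64, 2]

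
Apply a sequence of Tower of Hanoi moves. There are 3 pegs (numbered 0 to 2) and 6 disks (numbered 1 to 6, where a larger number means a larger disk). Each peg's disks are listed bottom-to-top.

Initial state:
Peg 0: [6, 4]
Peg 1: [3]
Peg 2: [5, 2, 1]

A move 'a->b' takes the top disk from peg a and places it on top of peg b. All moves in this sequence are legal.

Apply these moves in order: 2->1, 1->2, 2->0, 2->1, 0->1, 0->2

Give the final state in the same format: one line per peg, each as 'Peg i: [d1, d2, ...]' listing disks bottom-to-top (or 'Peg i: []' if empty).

After move 1 (2->1):
Peg 0: [6, 4]
Peg 1: [3, 1]
Peg 2: [5, 2]

After move 2 (1->2):
Peg 0: [6, 4]
Peg 1: [3]
Peg 2: [5, 2, 1]

After move 3 (2->0):
Peg 0: [6, 4, 1]
Peg 1: [3]
Peg 2: [5, 2]

After move 4 (2->1):
Peg 0: [6, 4, 1]
Peg 1: [3, 2]
Peg 2: [5]

After move 5 (0->1):
Peg 0: [6, 4]
Peg 1: [3, 2, 1]
Peg 2: [5]

After move 6 (0->2):
Peg 0: [6]
Peg 1: [3, 2, 1]
Peg 2: [5, 4]

Answer: Peg 0: [6]
Peg 1: [3, 2, 1]
Peg 2: [5, 4]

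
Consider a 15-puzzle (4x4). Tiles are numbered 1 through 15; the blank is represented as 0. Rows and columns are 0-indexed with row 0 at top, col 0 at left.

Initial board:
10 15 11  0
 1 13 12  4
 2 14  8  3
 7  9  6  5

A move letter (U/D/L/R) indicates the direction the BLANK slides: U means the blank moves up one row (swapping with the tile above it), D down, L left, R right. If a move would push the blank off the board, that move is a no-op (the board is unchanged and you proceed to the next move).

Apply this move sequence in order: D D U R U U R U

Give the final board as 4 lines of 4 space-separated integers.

After move 1 (D):
10 15 11  4
 1 13 12  0
 2 14  8  3
 7  9  6  5

After move 2 (D):
10 15 11  4
 1 13 12  3
 2 14  8  0
 7  9  6  5

After move 3 (U):
10 15 11  4
 1 13 12  0
 2 14  8  3
 7  9  6  5

After move 4 (R):
10 15 11  4
 1 13 12  0
 2 14  8  3
 7  9  6  5

After move 5 (U):
10 15 11  0
 1 13 12  4
 2 14  8  3
 7  9  6  5

After move 6 (U):
10 15 11  0
 1 13 12  4
 2 14  8  3
 7  9  6  5

After move 7 (R):
10 15 11  0
 1 13 12  4
 2 14  8  3
 7  9  6  5

After move 8 (U):
10 15 11  0
 1 13 12  4
 2 14  8  3
 7  9  6  5

Answer: 10 15 11  0
 1 13 12  4
 2 14  8  3
 7  9  6  5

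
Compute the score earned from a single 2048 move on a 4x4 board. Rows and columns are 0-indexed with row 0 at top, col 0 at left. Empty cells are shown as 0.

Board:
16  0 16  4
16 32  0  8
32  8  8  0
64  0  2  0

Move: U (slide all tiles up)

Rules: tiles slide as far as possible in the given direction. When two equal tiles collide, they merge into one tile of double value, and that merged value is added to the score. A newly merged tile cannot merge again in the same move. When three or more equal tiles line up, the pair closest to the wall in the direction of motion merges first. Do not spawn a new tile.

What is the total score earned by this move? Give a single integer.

Answer: 32

Derivation:
Slide up:
col 0: [16, 16, 32, 64] -> [32, 32, 64, 0]  score +32 (running 32)
col 1: [0, 32, 8, 0] -> [32, 8, 0, 0]  score +0 (running 32)
col 2: [16, 0, 8, 2] -> [16, 8, 2, 0]  score +0 (running 32)
col 3: [4, 8, 0, 0] -> [4, 8, 0, 0]  score +0 (running 32)
Board after move:
32 32 16  4
32  8  8  8
64  0  2  0
 0  0  0  0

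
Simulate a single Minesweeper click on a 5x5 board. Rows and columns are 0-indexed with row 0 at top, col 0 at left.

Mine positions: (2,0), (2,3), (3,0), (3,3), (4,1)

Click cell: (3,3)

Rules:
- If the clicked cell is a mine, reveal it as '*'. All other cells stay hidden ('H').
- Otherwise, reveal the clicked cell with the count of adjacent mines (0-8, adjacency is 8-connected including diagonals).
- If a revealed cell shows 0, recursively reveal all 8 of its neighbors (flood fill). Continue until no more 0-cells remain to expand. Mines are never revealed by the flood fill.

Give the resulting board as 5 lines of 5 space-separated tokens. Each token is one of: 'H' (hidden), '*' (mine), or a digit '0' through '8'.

H H H H H
H H H H H
H H H H H
H H H * H
H H H H H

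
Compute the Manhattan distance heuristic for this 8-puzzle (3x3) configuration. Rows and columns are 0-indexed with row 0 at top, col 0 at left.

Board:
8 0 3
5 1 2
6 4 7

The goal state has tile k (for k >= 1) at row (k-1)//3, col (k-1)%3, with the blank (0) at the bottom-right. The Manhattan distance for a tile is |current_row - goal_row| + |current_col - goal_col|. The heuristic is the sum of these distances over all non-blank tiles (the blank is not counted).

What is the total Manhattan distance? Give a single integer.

Tile 8: at (0,0), goal (2,1), distance |0-2|+|0-1| = 3
Tile 3: at (0,2), goal (0,2), distance |0-0|+|2-2| = 0
Tile 5: at (1,0), goal (1,1), distance |1-1|+|0-1| = 1
Tile 1: at (1,1), goal (0,0), distance |1-0|+|1-0| = 2
Tile 2: at (1,2), goal (0,1), distance |1-0|+|2-1| = 2
Tile 6: at (2,0), goal (1,2), distance |2-1|+|0-2| = 3
Tile 4: at (2,1), goal (1,0), distance |2-1|+|1-0| = 2
Tile 7: at (2,2), goal (2,0), distance |2-2|+|2-0| = 2
Sum: 3 + 0 + 1 + 2 + 2 + 3 + 2 + 2 = 15

Answer: 15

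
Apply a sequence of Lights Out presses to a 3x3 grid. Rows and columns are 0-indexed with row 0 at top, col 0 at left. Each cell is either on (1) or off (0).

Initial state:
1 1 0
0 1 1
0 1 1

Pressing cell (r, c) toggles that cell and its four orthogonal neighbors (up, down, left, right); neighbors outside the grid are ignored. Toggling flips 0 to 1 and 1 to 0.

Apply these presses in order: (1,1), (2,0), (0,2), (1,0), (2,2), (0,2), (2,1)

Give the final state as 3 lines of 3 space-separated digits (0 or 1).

Answer: 0 0 0
1 0 1
1 1 1

Derivation:
After press 1 at (1,1):
1 0 0
1 0 0
0 0 1

After press 2 at (2,0):
1 0 0
0 0 0
1 1 1

After press 3 at (0,2):
1 1 1
0 0 1
1 1 1

After press 4 at (1,0):
0 1 1
1 1 1
0 1 1

After press 5 at (2,2):
0 1 1
1 1 0
0 0 0

After press 6 at (0,2):
0 0 0
1 1 1
0 0 0

After press 7 at (2,1):
0 0 0
1 0 1
1 1 1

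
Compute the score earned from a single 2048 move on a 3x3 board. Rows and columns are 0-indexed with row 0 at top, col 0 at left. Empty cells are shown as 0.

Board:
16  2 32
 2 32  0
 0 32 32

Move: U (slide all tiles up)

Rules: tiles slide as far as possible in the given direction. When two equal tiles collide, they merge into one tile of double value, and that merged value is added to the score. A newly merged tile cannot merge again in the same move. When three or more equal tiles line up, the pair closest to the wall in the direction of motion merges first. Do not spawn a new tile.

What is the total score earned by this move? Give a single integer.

Answer: 128

Derivation:
Slide up:
col 0: [16, 2, 0] -> [16, 2, 0]  score +0 (running 0)
col 1: [2, 32, 32] -> [2, 64, 0]  score +64 (running 64)
col 2: [32, 0, 32] -> [64, 0, 0]  score +64 (running 128)
Board after move:
16  2 64
 2 64  0
 0  0  0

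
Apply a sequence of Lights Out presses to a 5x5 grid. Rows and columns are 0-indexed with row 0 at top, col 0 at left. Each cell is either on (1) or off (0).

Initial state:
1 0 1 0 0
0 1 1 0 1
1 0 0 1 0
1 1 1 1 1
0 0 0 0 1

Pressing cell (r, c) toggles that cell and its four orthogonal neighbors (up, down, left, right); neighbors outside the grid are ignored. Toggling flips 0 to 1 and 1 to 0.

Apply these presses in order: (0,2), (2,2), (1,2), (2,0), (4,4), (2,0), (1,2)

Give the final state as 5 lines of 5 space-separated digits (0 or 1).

After press 1 at (0,2):
1 1 0 1 0
0 1 0 0 1
1 0 0 1 0
1 1 1 1 1
0 0 0 0 1

After press 2 at (2,2):
1 1 0 1 0
0 1 1 0 1
1 1 1 0 0
1 1 0 1 1
0 0 0 0 1

After press 3 at (1,2):
1 1 1 1 0
0 0 0 1 1
1 1 0 0 0
1 1 0 1 1
0 0 0 0 1

After press 4 at (2,0):
1 1 1 1 0
1 0 0 1 1
0 0 0 0 0
0 1 0 1 1
0 0 0 0 1

After press 5 at (4,4):
1 1 1 1 0
1 0 0 1 1
0 0 0 0 0
0 1 0 1 0
0 0 0 1 0

After press 6 at (2,0):
1 1 1 1 0
0 0 0 1 1
1 1 0 0 0
1 1 0 1 0
0 0 0 1 0

After press 7 at (1,2):
1 1 0 1 0
0 1 1 0 1
1 1 1 0 0
1 1 0 1 0
0 0 0 1 0

Answer: 1 1 0 1 0
0 1 1 0 1
1 1 1 0 0
1 1 0 1 0
0 0 0 1 0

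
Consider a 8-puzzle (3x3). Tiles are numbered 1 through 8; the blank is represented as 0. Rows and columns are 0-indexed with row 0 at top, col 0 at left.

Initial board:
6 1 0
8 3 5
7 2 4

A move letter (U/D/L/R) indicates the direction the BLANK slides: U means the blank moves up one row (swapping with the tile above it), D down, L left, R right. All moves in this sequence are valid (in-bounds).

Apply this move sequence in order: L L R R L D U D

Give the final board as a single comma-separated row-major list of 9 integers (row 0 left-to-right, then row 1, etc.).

After move 1 (L):
6 0 1
8 3 5
7 2 4

After move 2 (L):
0 6 1
8 3 5
7 2 4

After move 3 (R):
6 0 1
8 3 5
7 2 4

After move 4 (R):
6 1 0
8 3 5
7 2 4

After move 5 (L):
6 0 1
8 3 5
7 2 4

After move 6 (D):
6 3 1
8 0 5
7 2 4

After move 7 (U):
6 0 1
8 3 5
7 2 4

After move 8 (D):
6 3 1
8 0 5
7 2 4

Answer: 6, 3, 1, 8, 0, 5, 7, 2, 4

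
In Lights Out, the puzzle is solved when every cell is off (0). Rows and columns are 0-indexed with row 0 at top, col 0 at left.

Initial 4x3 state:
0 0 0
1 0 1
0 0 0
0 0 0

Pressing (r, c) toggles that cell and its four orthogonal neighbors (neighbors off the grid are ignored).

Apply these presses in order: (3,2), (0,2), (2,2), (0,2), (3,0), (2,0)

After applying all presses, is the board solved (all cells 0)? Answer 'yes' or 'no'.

After press 1 at (3,2):
0 0 0
1 0 1
0 0 1
0 1 1

After press 2 at (0,2):
0 1 1
1 0 0
0 0 1
0 1 1

After press 3 at (2,2):
0 1 1
1 0 1
0 1 0
0 1 0

After press 4 at (0,2):
0 0 0
1 0 0
0 1 0
0 1 0

After press 5 at (3,0):
0 0 0
1 0 0
1 1 0
1 0 0

After press 6 at (2,0):
0 0 0
0 0 0
0 0 0
0 0 0

Lights still on: 0

Answer: yes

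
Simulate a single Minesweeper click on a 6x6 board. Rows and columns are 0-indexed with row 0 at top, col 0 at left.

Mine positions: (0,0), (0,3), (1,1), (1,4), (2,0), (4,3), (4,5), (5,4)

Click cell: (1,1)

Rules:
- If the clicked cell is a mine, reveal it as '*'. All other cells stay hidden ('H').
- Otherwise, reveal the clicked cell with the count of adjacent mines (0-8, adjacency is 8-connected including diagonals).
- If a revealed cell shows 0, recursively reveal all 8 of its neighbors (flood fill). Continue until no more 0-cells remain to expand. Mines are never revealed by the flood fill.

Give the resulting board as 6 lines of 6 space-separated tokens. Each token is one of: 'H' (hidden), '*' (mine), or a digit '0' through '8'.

H H H H H H
H * H H H H
H H H H H H
H H H H H H
H H H H H H
H H H H H H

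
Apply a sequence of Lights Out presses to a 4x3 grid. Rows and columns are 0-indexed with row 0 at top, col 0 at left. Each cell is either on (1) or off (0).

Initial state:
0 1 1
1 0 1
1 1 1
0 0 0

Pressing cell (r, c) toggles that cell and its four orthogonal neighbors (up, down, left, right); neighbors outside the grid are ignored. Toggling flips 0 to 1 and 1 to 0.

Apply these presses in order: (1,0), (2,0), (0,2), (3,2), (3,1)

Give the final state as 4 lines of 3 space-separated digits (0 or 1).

Answer: 1 0 0
1 1 0
1 1 0
0 0 0

Derivation:
After press 1 at (1,0):
1 1 1
0 1 1
0 1 1
0 0 0

After press 2 at (2,0):
1 1 1
1 1 1
1 0 1
1 0 0

After press 3 at (0,2):
1 0 0
1 1 0
1 0 1
1 0 0

After press 4 at (3,2):
1 0 0
1 1 0
1 0 0
1 1 1

After press 5 at (3,1):
1 0 0
1 1 0
1 1 0
0 0 0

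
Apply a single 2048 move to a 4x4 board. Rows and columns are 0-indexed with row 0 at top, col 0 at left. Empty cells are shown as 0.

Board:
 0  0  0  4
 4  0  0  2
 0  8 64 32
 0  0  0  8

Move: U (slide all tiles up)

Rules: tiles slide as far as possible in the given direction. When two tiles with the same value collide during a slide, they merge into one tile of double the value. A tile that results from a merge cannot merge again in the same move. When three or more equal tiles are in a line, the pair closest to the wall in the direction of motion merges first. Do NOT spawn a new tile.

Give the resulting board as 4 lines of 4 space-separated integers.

Answer:  4  8 64  4
 0  0  0  2
 0  0  0 32
 0  0  0  8

Derivation:
Slide up:
col 0: [0, 4, 0, 0] -> [4, 0, 0, 0]
col 1: [0, 0, 8, 0] -> [8, 0, 0, 0]
col 2: [0, 0, 64, 0] -> [64, 0, 0, 0]
col 3: [4, 2, 32, 8] -> [4, 2, 32, 8]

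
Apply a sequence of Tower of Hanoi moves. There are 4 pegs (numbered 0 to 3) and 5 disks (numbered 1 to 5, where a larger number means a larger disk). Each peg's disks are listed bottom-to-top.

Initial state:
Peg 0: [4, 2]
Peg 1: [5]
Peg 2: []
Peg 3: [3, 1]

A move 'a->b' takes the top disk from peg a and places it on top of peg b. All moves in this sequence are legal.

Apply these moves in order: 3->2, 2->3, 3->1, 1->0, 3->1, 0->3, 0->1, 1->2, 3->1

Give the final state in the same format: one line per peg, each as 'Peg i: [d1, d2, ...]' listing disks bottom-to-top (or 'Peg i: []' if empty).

Answer: Peg 0: [4]
Peg 1: [5, 3, 1]
Peg 2: [2]
Peg 3: []

Derivation:
After move 1 (3->2):
Peg 0: [4, 2]
Peg 1: [5]
Peg 2: [1]
Peg 3: [3]

After move 2 (2->3):
Peg 0: [4, 2]
Peg 1: [5]
Peg 2: []
Peg 3: [3, 1]

After move 3 (3->1):
Peg 0: [4, 2]
Peg 1: [5, 1]
Peg 2: []
Peg 3: [3]

After move 4 (1->0):
Peg 0: [4, 2, 1]
Peg 1: [5]
Peg 2: []
Peg 3: [3]

After move 5 (3->1):
Peg 0: [4, 2, 1]
Peg 1: [5, 3]
Peg 2: []
Peg 3: []

After move 6 (0->3):
Peg 0: [4, 2]
Peg 1: [5, 3]
Peg 2: []
Peg 3: [1]

After move 7 (0->1):
Peg 0: [4]
Peg 1: [5, 3, 2]
Peg 2: []
Peg 3: [1]

After move 8 (1->2):
Peg 0: [4]
Peg 1: [5, 3]
Peg 2: [2]
Peg 3: [1]

After move 9 (3->1):
Peg 0: [4]
Peg 1: [5, 3, 1]
Peg 2: [2]
Peg 3: []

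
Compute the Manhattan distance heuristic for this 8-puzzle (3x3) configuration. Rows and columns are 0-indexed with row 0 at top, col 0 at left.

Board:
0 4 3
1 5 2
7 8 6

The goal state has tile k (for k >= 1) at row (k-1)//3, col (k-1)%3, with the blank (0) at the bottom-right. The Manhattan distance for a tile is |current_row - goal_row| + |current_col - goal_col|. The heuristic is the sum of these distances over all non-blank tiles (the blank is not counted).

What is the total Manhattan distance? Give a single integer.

Tile 4: (0,1)->(1,0) = 2
Tile 3: (0,2)->(0,2) = 0
Tile 1: (1,0)->(0,0) = 1
Tile 5: (1,1)->(1,1) = 0
Tile 2: (1,2)->(0,1) = 2
Tile 7: (2,0)->(2,0) = 0
Tile 8: (2,1)->(2,1) = 0
Tile 6: (2,2)->(1,2) = 1
Sum: 2 + 0 + 1 + 0 + 2 + 0 + 0 + 1 = 6

Answer: 6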